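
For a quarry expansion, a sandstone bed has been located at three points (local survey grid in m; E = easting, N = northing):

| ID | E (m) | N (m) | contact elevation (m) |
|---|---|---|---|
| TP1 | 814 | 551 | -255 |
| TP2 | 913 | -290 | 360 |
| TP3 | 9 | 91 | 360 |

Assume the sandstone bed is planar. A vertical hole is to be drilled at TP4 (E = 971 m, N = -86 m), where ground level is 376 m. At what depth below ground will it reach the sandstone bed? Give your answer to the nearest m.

Let the plane be z = a·E + b·N + c.
TP2−TP1: 99a − 841b = 615;  TP3−TP1: −805a − 460b = 615.
Solving gives a = −0.32429, b = −0.76945.
Then c = -255 − a·814 − b·551 = 432.94.
At (971, -86): z_contact = −314.9 + 66.2 + 432.94 = 184.2 m.
Depth below ground = 376 − 184.2 = 192 m.

192 m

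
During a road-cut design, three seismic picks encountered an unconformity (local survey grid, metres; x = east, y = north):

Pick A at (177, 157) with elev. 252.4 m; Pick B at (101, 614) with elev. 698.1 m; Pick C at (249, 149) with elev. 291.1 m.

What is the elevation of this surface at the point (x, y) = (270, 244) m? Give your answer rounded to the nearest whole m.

408 m

Two edge vectors: Pick A→Pick B = (-76, 457, 445.7), Pick A→Pick C = (72, -8, 38.7).
Normal n = (Pick A→Pick B) × (Pick A→Pick C) = (21251.5, 35031.6, -32296).
So ∂z/∂x = −n_x/n_z = 0.65802 and ∂z/∂y = −n_y/n_z = 1.08470.
Intercept c from Pick A: 252.4 − 116.47 − 170.30 = −34.37.
At (270, 244): z = 177.7 + 264.7 − 34.37 = 408.0 m.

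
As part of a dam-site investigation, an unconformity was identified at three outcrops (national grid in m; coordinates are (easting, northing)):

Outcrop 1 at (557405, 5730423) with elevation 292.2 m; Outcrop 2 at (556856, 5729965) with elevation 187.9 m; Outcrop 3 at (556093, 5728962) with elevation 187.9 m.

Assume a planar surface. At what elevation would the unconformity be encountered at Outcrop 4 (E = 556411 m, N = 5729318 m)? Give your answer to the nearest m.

212 m

Let the plane be z = a·E + b·N + c.
Outcrop 2−Outcrop 1: −549a − 458b = −104.3;  Outcrop 3−Outcrop 1: −1312a − 1461b = −104.3.
Solving gives a = 0.51996292, b = −0.39554507.
Then c = 292.2 − a·557405 − b·5730423 = 1977102.86.
At (556411, 5729318): z = 289313.1 − 2266203.5 + 1977102.86 = 212.4 m.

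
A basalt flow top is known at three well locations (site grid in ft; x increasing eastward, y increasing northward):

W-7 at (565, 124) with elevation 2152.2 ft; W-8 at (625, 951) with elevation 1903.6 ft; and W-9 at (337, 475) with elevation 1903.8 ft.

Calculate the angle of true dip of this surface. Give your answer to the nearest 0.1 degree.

33.4°

Let the plane be z = a·x + b·y + c.
W-8−W-7: 60a + 827b = −248.6;  W-9−W-7: −228a + 351b = −248.4.
Solving gives a = 0.56374, b = −0.34150.
Gradient magnitude |∇z| = √(a² + b²) = √(0.31780 + 0.11663) = 0.65911.
True dip = arctan(0.65911) = 33.4°, dipping toward WNW (azimuth ≈ 301°).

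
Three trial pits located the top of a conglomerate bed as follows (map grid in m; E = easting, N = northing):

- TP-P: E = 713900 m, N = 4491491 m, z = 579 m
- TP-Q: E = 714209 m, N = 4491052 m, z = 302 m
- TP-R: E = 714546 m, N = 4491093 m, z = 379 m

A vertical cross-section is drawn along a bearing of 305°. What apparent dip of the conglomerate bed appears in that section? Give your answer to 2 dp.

16.90°

Two edge vectors: TP-P→TP-Q = (309, -439, -277), TP-P→TP-R = (646, -398, -200).
Normal n = (TP-P→TP-Q) × (TP-P→TP-R) = (-22446, -117142, 160612).
So ∂z/∂E = −n_x/n_z = 0.13975 and ∂z/∂N = −n_y/n_z = 0.72935.
Unit vector along 305° is (sin 305°, cos 305°) = (-0.8192, 0.5736).
Slope in that direction = a·(-0.8192) + b·(0.5736) = 0.30386.
Apparent dip = arctan|0.30386| = 16.90° (true dip is 36.6°, so apparent ≤ true as expected).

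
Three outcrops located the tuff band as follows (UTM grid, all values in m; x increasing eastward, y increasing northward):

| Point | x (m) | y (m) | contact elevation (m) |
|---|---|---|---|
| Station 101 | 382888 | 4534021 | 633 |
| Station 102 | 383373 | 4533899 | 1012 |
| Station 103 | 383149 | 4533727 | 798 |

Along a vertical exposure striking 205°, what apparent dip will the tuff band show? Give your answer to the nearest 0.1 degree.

26.7°

Two edge vectors: Station 101→Station 102 = (485, -122, 379), Station 101→Station 103 = (261, -294, 165).
Normal n = (Station 101→Station 102) × (Station 101→Station 103) = (91296, 18894, -110748).
So ∂z/∂x = −n_x/n_z = 0.82436 and ∂z/∂y = −n_y/n_z = 0.17060.
Unit vector along 205° is (sin 205°, cos 205°) = (-0.4226, -0.9063).
Slope in that direction = a·(-0.4226) + b·(-0.9063) = −0.50301.
Apparent dip = arctan|0.50301| = 26.7° (true dip is 40.1°, so apparent ≤ true as expected).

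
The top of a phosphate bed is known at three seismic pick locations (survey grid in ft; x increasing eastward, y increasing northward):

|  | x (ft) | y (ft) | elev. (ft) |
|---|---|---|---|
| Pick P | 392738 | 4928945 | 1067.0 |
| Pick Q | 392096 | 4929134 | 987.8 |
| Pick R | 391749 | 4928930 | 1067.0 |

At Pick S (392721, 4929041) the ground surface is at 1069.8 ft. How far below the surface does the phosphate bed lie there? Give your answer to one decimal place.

41.2 ft

Let the plane be z = a·x + b·y + c.
Pick Q−Pick P: −642a + 189b = −79.2;  Pick R−Pick P: −989a − 15b = 0.
Solving gives a = 0.006044233, b = −0.398516416.
Then c = 1067 − a·392738 − b·4928945 = 1962958.69.
At (392721, 4929041): z_contact = 2373.70 − 1964303.75 + 1962958.69 = 1028.64 ft.
Depth below ground = 1069.8 − 1028.64 = 41.2 ft.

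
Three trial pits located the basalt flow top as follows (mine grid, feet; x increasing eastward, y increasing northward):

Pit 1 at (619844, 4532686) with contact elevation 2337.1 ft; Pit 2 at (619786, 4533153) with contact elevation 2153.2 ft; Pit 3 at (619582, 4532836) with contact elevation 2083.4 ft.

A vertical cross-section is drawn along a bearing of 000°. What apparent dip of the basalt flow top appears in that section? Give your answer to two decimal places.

Two edge vectors: Pit 1→Pit 2 = (-58, 467, -183.9), Pit 1→Pit 3 = (-262, 150, -253.7).
Normal n = (Pit 1→Pit 2) × (Pit 1→Pit 3) = (-90892.9, 33467.2, 113654).
So ∂z/∂x = −n_x/n_z = 0.79973 and ∂z/∂y = −n_y/n_z = −0.29447.
Unit vector along 000° is (sin 0°, cos 0°) = (0.0000, 1.0000).
Slope in that direction = a·(0.0000) + b·(1.0000) = −0.29447.
Apparent dip = arctan|0.29447| = 16.41° (true dip is 40.4°, so apparent ≤ true as expected).

16.41°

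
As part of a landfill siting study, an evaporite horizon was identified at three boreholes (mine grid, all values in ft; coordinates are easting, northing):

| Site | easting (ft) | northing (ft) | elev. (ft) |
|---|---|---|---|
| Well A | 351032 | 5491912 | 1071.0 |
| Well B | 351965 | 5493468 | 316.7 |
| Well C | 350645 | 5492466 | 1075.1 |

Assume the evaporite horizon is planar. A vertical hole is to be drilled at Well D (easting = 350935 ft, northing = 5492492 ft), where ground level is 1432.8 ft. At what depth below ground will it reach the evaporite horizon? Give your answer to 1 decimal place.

474.3 ft

Two edge vectors: Well A→Well B = (933, 1556, -754.3), Well A→Well C = (-387, 554, 4.1).
Normal n = (Well A→Well B) × (Well A→Well C) = (424261.8, 288088.8, 1119054).
So ∂z/∂easting = −n_x/n_z = −0.379125404 and ∂z/∂northing = −n_y/n_z = −0.257439587.
Intercept c from Well A: 1071 + 133085.15 + 1413835.56 = 1547991.71.
At (350935, 5492492): z_contact = −133048.37 − 1413984.87 + 1547991.71 = 958.46 ft.
Depth below ground = 1432.8 − 958.46 = 474.3 ft.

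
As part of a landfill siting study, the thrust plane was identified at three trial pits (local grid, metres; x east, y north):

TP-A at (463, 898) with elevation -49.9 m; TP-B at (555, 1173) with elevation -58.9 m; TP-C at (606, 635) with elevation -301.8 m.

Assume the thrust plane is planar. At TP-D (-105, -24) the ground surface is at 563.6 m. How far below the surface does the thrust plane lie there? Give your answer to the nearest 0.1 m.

Let the plane be z = a·x + b·y + c.
TP-B−TP-A: 92a + 275b = −9;  TP-C−TP-A: 143a − 263b = −251.9.
Solving gives a = −1.127808, b = 0.344576.
Then c = -49.9 − a·463 − b·898 = 162.85.
At (-105, -24): z_contact = 118.42 − 8.27 + 162.85 = 273.00 m.
Depth below ground = 563.6 − 273.00 = 290.6 m.

290.6 m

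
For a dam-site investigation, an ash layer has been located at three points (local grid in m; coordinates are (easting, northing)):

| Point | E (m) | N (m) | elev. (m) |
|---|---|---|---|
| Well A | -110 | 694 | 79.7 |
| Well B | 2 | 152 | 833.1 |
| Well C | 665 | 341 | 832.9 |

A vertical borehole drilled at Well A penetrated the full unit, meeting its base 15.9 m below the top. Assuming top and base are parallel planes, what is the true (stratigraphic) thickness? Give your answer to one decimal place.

9.4 m

Two edge vectors: Well A→Well B = (112, -542, 753.4), Well A→Well C = (775, -353, 753.2).
Normal n = (Well A→Well B) × (Well A→Well C) = (-142284.2, 499526.6, 380514).
So ∂z/∂E = −n_x/n_z = 0.37393 and ∂z/∂N = −n_y/n_z = −1.31277.
|∇z| = √(a²+b²) = 1.36498, so dip δ = arctan(1.36498) = 53.77°.
True thickness = vertical thickness × cos δ = 15.9 × cos 53.77° = 9.4 m.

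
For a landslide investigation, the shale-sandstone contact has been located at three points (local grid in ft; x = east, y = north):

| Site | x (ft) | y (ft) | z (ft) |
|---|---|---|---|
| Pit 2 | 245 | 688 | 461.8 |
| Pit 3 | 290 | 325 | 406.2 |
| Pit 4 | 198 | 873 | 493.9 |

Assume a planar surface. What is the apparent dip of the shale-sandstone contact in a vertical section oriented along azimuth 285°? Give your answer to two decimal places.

10.52°

Let the plane be z = a·x + b·y + c.
Pit 3−Pit 2: 45a − 363b = −55.6;  Pit 4−Pit 2: −47a + 185b = 32.1.
Solving gives a = −0.15640, b = 0.13378.
Unit vector along 285° is (sin 285°, cos 285°) = (-0.9659, 0.2588).
Slope in that direction = a·(-0.9659) + b·(0.2588) = 0.18569.
Apparent dip = arctan|0.18569| = 10.52° (true dip is 11.6°, so apparent ≤ true as expected).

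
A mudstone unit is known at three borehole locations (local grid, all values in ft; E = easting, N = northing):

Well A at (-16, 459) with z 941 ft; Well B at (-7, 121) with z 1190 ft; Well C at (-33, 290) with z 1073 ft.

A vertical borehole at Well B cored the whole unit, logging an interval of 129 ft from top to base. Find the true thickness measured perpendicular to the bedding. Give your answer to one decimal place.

Two edge vectors: Well A→Well B = (9, -338, 249), Well A→Well C = (-17, -169, 132).
Normal n = (Well A→Well B) × (Well A→Well C) = (-2535, -5421, -7267).
So ∂z/∂E = −n_x/n_z = −0.34884 and ∂z/∂N = −n_y/n_z = −0.74597.
|∇z| = √(a²+b²) = 0.82351, so dip δ = arctan(0.82351) = 39.47°.
True thickness = vertical thickness × cos δ = 129 × cos 39.47° = 99.6 ft.

99.6 ft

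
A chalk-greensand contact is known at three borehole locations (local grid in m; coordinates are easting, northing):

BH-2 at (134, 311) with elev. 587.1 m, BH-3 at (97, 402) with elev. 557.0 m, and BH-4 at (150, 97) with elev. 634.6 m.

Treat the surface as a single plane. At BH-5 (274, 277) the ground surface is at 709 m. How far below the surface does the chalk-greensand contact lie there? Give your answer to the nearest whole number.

Let the plane be z = a·easting + b·northing + c.
BH-3−BH-2: −37a + 91b = −30.1;  BH-4−BH-2: 16a − 214b = 47.5.
Solving gives a = 0.32790, b = −0.19745.
Then c = 587.1 − a·134 − b·311 = 604.57.
At (274, 277): z_contact = 89.8 − 54.7 + 604.57 = 639.7 m.
Depth below ground = 709 − 639.7 = 69 m.

69 m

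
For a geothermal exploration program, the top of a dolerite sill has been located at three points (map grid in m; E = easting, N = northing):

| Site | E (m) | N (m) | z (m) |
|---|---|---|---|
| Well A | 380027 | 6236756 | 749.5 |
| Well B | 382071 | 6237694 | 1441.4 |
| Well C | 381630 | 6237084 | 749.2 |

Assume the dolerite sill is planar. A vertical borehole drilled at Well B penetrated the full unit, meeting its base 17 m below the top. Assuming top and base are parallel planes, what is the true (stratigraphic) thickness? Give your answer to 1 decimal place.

10.1 m

Let the plane be z = a·E + b·N + c.
Well B−Well A: 2044a + 938b = 691.9;  Well C−Well A: 1603a + 328b = −0.3.
Solving gives a = −0.27272, b = 1.33192.
|∇z| = √(a²+b²) = 1.35955, so dip δ = arctan(1.35955) = 53.66°.
True thickness = vertical thickness × cos δ = 17 × cos 53.66° = 10.1 m.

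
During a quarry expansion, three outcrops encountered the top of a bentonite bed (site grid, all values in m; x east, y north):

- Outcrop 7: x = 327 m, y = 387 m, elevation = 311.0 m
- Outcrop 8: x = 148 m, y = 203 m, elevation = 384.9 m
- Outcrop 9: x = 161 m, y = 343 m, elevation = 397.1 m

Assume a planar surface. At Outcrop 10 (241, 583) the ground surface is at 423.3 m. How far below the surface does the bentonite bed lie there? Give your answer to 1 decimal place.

37.3 m

Let the plane be z = a·x + b·y + c.
Outcrop 8−Outcrop 7: −179a − 184b = 73.9;  Outcrop 9−Outcrop 7: −166a − 44b = 86.1.
Solving gives a = −0.55544, b = 0.13872.
Then c = 311 − a·327 − b·387 = 438.95.
At (241, 583): z_contact = −133.86 + 80.87 + 438.95 = 385.96 m.
Depth below ground = 423.3 − 385.96 = 37.3 m.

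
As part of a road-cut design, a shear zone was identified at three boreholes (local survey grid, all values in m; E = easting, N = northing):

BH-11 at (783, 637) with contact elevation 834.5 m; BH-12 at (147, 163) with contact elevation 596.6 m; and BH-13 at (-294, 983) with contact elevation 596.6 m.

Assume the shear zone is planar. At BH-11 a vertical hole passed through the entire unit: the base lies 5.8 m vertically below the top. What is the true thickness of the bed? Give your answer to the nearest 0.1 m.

5.6 m

Two edge vectors: BH-11→BH-12 = (-636, -474, -237.9), BH-11→BH-13 = (-1077, 346, -237.9).
Normal n = (BH-11→BH-12) × (BH-11→BH-13) = (195078, 104913.9, -730554).
So ∂z/∂E = −n_x/n_z = 0.26703 and ∂z/∂N = −n_y/n_z = 0.14361.
|∇z| = √(a²+b²) = 0.30319, so dip δ = arctan(0.30319) = 16.87°.
True thickness = vertical thickness × cos δ = 5.8 × cos 16.87° = 5.6 m.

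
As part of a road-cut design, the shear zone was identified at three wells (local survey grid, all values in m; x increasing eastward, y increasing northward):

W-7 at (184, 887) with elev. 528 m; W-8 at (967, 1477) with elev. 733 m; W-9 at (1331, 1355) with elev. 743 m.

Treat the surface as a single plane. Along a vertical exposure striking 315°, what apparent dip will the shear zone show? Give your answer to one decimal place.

Two edge vectors: W-7→W-8 = (783, 590, 205), W-7→W-9 = (1147, 468, 215).
Normal n = (W-7→W-8) × (W-7→W-9) = (30910, 66790, -310286).
So ∂z/∂x = −n_x/n_z = 0.09962 and ∂z/∂y = −n_y/n_z = 0.21525.
Unit vector along 315° is (sin 315°, cos 315°) = (-0.7071, 0.7071).
Slope in that direction = a·(-0.7071) + b·(0.7071) = 0.08177.
Apparent dip = arctan|0.08177| = 4.7° (true dip is 13.3°, so apparent ≤ true as expected).

4.7°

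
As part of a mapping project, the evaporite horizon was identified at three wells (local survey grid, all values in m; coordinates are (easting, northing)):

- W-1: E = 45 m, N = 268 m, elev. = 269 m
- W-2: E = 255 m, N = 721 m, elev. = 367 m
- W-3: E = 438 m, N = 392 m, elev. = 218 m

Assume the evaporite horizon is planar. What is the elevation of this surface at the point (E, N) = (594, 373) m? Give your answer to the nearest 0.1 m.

Let the plane be z = a·E + b·N + c.
W-2−W-1: 210a + 453b = 98;  W-3−W-1: 393a + 124b = −51.
Solving gives a = −0.23196, b = 0.32387.
Then c = 269 − a·45 − b·268 = 192.64.
At (594, 373): z = −137.8 + 120.8 + 192.64 = 175.7 m.

175.7 m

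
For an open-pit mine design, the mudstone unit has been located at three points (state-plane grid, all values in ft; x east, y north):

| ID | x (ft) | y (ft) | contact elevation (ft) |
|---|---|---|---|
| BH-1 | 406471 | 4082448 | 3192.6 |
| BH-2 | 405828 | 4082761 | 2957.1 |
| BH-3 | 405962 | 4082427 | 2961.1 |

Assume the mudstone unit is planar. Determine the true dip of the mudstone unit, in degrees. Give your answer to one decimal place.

Let the plane be z = a·x + b·y + c.
BH-2−BH-1: −643a + 313b = −235.5;  BH-3−BH-1: −509a − 21b = −231.5.
Solving gives a = 0.44789, b = 0.16772.
Gradient magnitude |∇z| = √(a² + b²) = √(0.20061 + 0.02813) = 0.47827.
True dip = arctan(0.47827) = 25.6°, dipping toward WSW (azimuth ≈ 249°).

25.6°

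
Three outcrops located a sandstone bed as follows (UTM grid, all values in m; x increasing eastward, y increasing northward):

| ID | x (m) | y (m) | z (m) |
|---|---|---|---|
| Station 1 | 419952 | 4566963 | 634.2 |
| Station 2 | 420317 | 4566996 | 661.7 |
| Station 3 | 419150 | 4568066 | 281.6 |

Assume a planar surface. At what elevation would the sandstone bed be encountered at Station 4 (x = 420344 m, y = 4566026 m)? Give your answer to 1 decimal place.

905.4 m

Let the plane be z = a·x + b·y + c.
Station 2−Station 1: 365a + 33b = 27.5;  Station 3−Station 1: −802a + 1103b = −352.6.
Solving gives a = 0.097814297, b = −0.248552071.
Then c = 634.2 − a·419952 − b·4566963 = 1094685.00.
At (420344, 4566026): z = 41115.7 − 1134895.2 + 1094685.00 = 905.4 m.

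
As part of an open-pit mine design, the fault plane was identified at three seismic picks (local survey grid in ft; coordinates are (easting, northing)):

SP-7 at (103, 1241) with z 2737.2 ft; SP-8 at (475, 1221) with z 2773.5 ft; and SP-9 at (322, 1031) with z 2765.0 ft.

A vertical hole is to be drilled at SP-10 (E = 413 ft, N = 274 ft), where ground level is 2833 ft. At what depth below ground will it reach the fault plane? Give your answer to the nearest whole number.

Two edge vectors: SP-7→SP-8 = (372, -20, 36.3), SP-7→SP-9 = (219, -210, 27.8).
Normal n = (SP-7→SP-8) × (SP-7→SP-9) = (7067, -2391.9, -73740).
So ∂z/∂E = −n_x/n_z = 0.09584 and ∂z/∂N = −n_y/n_z = −0.03244.
Intercept c from SP-7: 2737.2 − 9.87 + 40.25 = 2767.58.
At (413, 274): z_contact = 39.6 − 8.9 + 2767.58 = 2798.3 ft.
Depth below ground = 2833 − 2798.3 = 35 ft.

35 ft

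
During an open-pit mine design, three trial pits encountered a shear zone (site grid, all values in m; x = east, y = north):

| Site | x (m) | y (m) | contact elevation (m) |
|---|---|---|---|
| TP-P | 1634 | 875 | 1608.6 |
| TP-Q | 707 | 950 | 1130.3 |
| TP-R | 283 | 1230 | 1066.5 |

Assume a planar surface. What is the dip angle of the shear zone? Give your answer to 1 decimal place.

Two edge vectors: TP-P→TP-Q = (-927, 75, -478.3), TP-P→TP-R = (-1351, 355, -542.1).
Normal n = (TP-P→TP-Q) × (TP-P→TP-R) = (129139, 143656.6, -227760).
So ∂z/∂x = −n_x/n_z = 0.56700 and ∂z/∂y = −n_y/n_z = 0.63074.
Gradient magnitude |∇z| = √(a² + b²) = √(0.32148 + 0.39783) = 0.84812.
True dip = arctan(0.84812) = 40.3°, dipping toward SW (azimuth ≈ 222°).

40.3°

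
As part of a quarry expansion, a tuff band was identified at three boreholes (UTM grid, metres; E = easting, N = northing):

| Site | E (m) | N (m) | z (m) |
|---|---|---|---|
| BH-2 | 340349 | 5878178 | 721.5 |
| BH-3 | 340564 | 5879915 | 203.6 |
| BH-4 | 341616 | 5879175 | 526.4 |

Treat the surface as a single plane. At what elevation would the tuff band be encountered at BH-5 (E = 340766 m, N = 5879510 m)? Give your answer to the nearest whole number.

Let the plane be z = a·E + b·N + c.
BH-3−BH-2: 215a + 1737b = −517.9;  BH-4−BH-2: 1267a + 997b = −195.1.
Solving gives a = 0.08933521, b = −0.30921535.
Then c = 721.5 − a·340349 − b·5878178 = 1787939.24.
At (340766, 5879510): z = 30442.4 − 1818034.8 + 1787939.24 = 346.9 m.

347 m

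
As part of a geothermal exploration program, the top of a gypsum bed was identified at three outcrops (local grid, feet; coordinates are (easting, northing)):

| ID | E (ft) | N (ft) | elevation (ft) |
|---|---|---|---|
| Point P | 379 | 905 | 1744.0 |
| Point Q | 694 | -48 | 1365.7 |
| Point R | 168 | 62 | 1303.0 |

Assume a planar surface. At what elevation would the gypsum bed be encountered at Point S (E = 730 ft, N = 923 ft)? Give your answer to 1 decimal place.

Let the plane be z = a·E + b·N + c.
Point Q−Point P: 315a − 953b = −378.3;  Point R−Point P: −211a − 843b = −441.
Solving gives a = 0.21723, b = 0.46876.
Then c = 1744 − a·379 − b·905 = 1237.44.
At (730, 923): z = 158.6 + 432.7 + 1237.44 = 1828.7 ft.

1828.7 ft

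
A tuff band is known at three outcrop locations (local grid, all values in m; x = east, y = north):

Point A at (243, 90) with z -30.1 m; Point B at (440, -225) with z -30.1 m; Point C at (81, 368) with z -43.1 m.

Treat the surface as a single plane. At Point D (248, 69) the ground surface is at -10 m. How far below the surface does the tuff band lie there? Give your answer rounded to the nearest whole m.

11 m

Two edge vectors: Point A→Point B = (197, -315, 0), Point A→Point C = (-162, 278, -13).
Normal n = (Point A→Point B) × (Point A→Point C) = (4095, 2561, 3736).
So ∂z/∂x = −n_x/n_z = −1.09609 and ∂z/∂y = −n_y/n_z = −0.68549.
Intercept c from Point A: -30.1 + 266.35 + 61.69 = 297.94.
At (248, 69): z_contact = −271.8 − 47.3 + 297.94 = -21.2 m.
Depth below ground = -10 − (-21.2) = 11 m.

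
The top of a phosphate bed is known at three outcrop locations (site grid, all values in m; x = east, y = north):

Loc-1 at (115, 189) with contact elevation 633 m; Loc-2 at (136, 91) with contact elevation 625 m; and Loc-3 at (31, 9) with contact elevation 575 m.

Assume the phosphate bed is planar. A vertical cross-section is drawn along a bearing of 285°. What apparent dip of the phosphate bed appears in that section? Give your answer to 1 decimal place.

16.7°

Let the plane be z = a·x + b·y + c.
Loc-2−Loc-1: 21a − 98b = −8;  Loc-3−Loc-1: −84a − 180b = −58.
Solving gives a = 0.35331, b = 0.15734.
Unit vector along 285° is (sin 285°, cos 285°) = (-0.9659, 0.2588).
Slope in that direction = a·(-0.9659) + b·(0.2588) = −0.30055.
Apparent dip = arctan|0.30055| = 16.7° (true dip is 21.1°, so apparent ≤ true as expected).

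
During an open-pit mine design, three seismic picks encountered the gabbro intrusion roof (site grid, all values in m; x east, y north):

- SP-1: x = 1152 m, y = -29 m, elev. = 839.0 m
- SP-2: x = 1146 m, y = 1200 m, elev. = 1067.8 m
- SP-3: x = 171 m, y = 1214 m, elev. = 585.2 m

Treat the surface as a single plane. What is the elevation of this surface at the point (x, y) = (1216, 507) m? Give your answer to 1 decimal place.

971.9 m

Let the plane be z = a·x + b·y + c.
SP-2−SP-1: −6a + 1229b = 228.8;  SP-3−SP-1: −981a + 1243b = −253.8.
Solving gives a = 0.497682, b = 0.188597.
Then c = 839 − a·1152 − b·-29 = 271.14.
At (1216, 507): z = 605.2 + 95.6 + 271.14 = 971.9 m.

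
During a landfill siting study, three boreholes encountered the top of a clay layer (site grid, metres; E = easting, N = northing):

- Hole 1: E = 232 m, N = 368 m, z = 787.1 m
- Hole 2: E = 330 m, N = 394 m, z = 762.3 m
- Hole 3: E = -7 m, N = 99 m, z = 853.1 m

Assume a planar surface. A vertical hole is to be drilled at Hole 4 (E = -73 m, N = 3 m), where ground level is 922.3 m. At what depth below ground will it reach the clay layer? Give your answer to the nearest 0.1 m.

Let the plane be z = a·E + b·N + c.
Hole 2−Hole 1: 98a + 26b = −24.8;  Hole 3−Hole 1: −239a − 269b = 66.
Solving gives a = −0.24594, b = −0.02684.
Then c = 787.1 − a·232 − b·368 = 854.04.
At (-73, 3): z_contact = 17.95 − 0.08 + 854.04 = 871.91 m.
Depth below ground = 922.3 − 871.91 = 50.4 m.

50.4 m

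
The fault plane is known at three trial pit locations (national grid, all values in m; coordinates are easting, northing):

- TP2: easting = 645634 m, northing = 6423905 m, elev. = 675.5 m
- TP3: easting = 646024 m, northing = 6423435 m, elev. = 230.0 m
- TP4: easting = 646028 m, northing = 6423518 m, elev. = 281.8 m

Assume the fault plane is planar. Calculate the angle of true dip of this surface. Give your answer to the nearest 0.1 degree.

36.5°

Two edge vectors: TP2→TP3 = (390, -470, -445.5), TP2→TP4 = (394, -387, -393.7).
Normal n = (TP2→TP3) × (TP2→TP4) = (12630.5, -21984, 34250).
So ∂z/∂easting = −n_x/n_z = −0.36877 and ∂z/∂northing = −n_y/n_z = 0.64187.
Gradient magnitude |∇z| = √(a² + b²) = √(0.13599 + 0.41200) = 0.74026.
True dip = arctan(0.74026) = 36.5°, dipping toward SSE (azimuth ≈ 150°).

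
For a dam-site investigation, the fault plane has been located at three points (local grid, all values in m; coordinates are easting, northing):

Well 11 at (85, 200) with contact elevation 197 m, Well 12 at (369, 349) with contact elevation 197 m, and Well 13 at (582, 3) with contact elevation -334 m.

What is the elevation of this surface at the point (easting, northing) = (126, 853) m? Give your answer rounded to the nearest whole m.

Let the plane be z = a·easting + b·northing + c.
Well 12−Well 11: 284a + 149b = 0;  Well 13−Well 11: 497a − 197b = −531.
Solving gives a = −0.60860, b = 1.16002.
Then c = 197 − a·85 − b·200 = 16.73.
At (126, 853): z = −76.7 + 989.5 + 16.73 = 929.5 m.

930 m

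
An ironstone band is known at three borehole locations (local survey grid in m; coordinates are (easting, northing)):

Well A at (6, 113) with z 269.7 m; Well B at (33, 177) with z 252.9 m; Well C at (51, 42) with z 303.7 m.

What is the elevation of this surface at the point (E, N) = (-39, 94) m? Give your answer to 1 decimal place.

Two edge vectors: Well A→Well B = (27, 64, -16.8), Well A→Well C = (45, -71, 34).
Normal n = (Well A→Well B) × (Well A→Well C) = (983.2, -1674, -4797).
So ∂z/∂E = −n_x/n_z = 0.20496 and ∂z/∂N = −n_y/n_z = −0.34897.
Intercept c from Well A: 269.7 − 1.23 + 39.43 = 307.90.
At (-39, 94): z = −8.0 − 32.8 + 307.90 = 267.1 m.

267.1 m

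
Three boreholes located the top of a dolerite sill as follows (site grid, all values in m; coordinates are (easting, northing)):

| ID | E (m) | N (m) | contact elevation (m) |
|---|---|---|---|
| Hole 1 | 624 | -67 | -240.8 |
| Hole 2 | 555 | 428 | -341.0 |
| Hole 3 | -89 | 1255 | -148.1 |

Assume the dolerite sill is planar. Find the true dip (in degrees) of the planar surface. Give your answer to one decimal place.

Two edge vectors: Hole 1→Hole 2 = (-69, 495, -100.2), Hole 1→Hole 3 = (-713, 1322, 92.7).
Normal n = (Hole 1→Hole 2) × (Hole 1→Hole 3) = (178350.9, 77838.9, 261717).
So ∂z/∂E = −n_x/n_z = −0.68146 and ∂z/∂N = −n_y/n_z = −0.29742.
Gradient magnitude |∇z| = √(a² + b²) = √(0.46439 + 0.08846) = 0.74354.
True dip = arctan(0.74354) = 36.6°, dipping toward ENE (azimuth ≈ 066°).

36.6°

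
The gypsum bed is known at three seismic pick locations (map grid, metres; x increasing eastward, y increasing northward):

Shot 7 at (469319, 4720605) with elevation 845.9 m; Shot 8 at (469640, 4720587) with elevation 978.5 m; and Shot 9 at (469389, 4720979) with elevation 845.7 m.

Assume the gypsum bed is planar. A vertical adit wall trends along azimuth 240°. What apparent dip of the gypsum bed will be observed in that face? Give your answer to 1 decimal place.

Let the plane be z = a·x + b·y + c.
Shot 8−Shot 7: 321a − 18b = 132.6;  Shot 9−Shot 7: 70a + 374b = −0.2.
Solving gives a = 0.40876, b = −0.07704.
Unit vector along 240° is (sin 240°, cos 240°) = (-0.8660, -0.5000).
Slope in that direction = a·(-0.8660) + b·(-0.5000) = −0.31548.
Apparent dip = arctan|0.31548| = 17.5° (true dip is 22.6°, so apparent ≤ true as expected).

17.5°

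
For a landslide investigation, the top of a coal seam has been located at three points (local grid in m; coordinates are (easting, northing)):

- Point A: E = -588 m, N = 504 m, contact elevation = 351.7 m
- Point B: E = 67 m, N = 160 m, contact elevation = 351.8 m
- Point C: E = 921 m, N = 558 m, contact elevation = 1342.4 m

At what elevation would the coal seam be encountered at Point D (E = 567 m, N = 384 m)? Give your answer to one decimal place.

Two edge vectors: Point A→Point B = (655, -344, 0.1), Point A→Point C = (1509, 54, 990.7).
Normal n = (Point A→Point B) × (Point A→Point C) = (-340806.2, -648757.6, 554466).
So ∂z/∂E = −n_x/n_z = 0.61466 and ∂z/∂N = −n_y/n_z = 1.17006.
Intercept c from Point A: 351.7 + 361.42 − 589.71 = 123.41.
At (567, 384): z = 348.5 + 449.3 + 123.41 = 921.2 m.

921.2 m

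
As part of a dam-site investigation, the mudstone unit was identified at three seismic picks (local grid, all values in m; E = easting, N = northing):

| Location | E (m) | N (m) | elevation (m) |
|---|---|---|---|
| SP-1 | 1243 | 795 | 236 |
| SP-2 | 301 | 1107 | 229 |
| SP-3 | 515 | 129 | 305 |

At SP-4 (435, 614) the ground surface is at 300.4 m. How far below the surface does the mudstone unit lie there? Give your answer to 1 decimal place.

33.6 m

Let the plane be z = a·E + b·N + c.
SP-2−SP-1: −942a + 312b = −7;  SP-3−SP-1: −728a − 666b = 69.
Solving gives a = −0.019738, b = −0.082028.
Then c = 236 − a·1243 − b·795 = 325.75.
At (435, 614): z_contact = −8.59 − 50.37 + 325.75 = 266.80 m.
Depth below ground = 300.4 − 266.80 = 33.6 m.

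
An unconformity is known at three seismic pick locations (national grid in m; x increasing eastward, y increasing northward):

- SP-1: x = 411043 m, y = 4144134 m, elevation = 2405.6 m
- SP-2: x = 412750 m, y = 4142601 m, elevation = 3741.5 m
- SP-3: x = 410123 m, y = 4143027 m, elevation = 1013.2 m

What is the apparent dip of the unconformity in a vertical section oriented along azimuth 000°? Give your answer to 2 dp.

19.18°

Let the plane be z = a·x + b·y + c.
SP-2−SP-1: 1707a − 1533b = 1335.9;  SP-3−SP-1: −920a − 1107b = −1392.4.
Solving gives a = 1.09496, b = 0.34782.
Unit vector along 000° is (sin 0°, cos 0°) = (0.0000, 1.0000).
Slope in that direction = a·(0.0000) + b·(1.0000) = 0.34782.
Apparent dip = arctan|0.34782| = 19.18° (true dip is 49.0°, so apparent ≤ true as expected).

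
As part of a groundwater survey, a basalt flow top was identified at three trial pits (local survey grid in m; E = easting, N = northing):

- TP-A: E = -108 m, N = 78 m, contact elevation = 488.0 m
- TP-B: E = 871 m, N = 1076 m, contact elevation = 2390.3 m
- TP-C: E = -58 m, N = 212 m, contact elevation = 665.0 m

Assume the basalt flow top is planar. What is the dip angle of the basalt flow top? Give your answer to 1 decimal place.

53.7°

Let the plane be z = a·E + b·N + c.
TP-B−TP-A: 979a + 998b = 1902.3;  TP-C−TP-A: 50a + 134b = 177.
Solving gives a = 0.96280, b = 0.96164.
Gradient magnitude |∇z| = √(a² + b²) = √(0.92698 + 0.92475) = 1.36079.
True dip = arctan(1.36079) = 53.7°, dipping toward SW (azimuth ≈ 225°).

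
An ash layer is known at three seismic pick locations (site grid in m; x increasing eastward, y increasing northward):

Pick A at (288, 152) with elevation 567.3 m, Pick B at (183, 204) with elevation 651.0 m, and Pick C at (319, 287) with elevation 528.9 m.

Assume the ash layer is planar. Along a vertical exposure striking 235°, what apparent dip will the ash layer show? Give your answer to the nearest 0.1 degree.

36.6°

Let the plane be z = a·x + b·y + c.
Pick B−Pick A: −105a + 52b = 83.7;  Pick C−Pick A: 31a + 135b = −38.4.
Solving gives a = −0.84223, b = −0.09104.
Unit vector along 235° is (sin 235°, cos 235°) = (-0.8192, -0.5736).
Slope in that direction = a·(-0.8192) + b·(-0.5736) = 0.74214.
Apparent dip = arctan|0.74214| = 36.6° (true dip is 40.3°, so apparent ≤ true as expected).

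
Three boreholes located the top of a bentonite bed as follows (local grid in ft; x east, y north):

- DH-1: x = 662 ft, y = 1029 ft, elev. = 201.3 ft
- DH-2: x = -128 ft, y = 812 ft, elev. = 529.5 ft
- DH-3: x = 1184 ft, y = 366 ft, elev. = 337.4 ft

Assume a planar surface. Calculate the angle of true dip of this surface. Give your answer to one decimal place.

Two edge vectors: DH-1→DH-2 = (-790, -217, 328.2), DH-1→DH-3 = (522, -663, 136.1).
Normal n = (DH-1→DH-2) × (DH-1→DH-3) = (188062.9, 278839.4, 637044).
So ∂z/∂x = −n_x/n_z = −0.29521 and ∂z/∂y = −n_y/n_z = −0.43771.
Gradient magnitude |∇z| = √(a² + b²) = √(0.08715 + 0.19159) = 0.52796.
True dip = arctan(0.52796) = 27.8°, dipping toward NE (azimuth ≈ 034°).

27.8°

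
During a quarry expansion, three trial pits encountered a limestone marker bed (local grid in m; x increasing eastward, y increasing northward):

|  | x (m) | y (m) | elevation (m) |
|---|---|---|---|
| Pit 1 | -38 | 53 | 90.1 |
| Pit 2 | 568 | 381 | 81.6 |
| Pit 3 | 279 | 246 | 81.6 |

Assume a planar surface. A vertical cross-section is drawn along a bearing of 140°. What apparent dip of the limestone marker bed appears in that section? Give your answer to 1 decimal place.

11.4°

Two edge vectors: Pit 1→Pit 2 = (606, 328, -8.5), Pit 1→Pit 3 = (317, 193, -8.5).
Normal n = (Pit 1→Pit 2) × (Pit 1→Pit 3) = (-1147.5, 2456.5, 12982).
So ∂z/∂x = −n_x/n_z = 0.08839 and ∂z/∂y = −n_y/n_z = −0.18922.
Unit vector along 140° is (sin 140°, cos 140°) = (0.6428, -0.7660).
Slope in that direction = a·(0.6428) + b·(-0.7660) = 0.20177.
Apparent dip = arctan|0.20177| = 11.4° (true dip is 11.8°, so apparent ≤ true as expected).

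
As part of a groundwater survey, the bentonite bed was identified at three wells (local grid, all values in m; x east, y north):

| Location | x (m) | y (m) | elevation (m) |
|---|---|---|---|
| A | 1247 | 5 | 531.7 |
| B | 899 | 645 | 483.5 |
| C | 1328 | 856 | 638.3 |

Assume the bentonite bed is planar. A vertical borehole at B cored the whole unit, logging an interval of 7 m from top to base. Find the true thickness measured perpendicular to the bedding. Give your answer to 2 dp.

Let the plane be z = a·x + b·y + c.
B−A: −348a + 640b = −48.2;  C−A: 81a + 851b = 106.6.
Solving gives a = 0.31393, b = 0.09538.
|∇z| = √(a²+b²) = 0.32810, so dip δ = arctan(0.32810) = 18.16°.
True thickness = vertical thickness × cos δ = 7 × cos 18.16° = 6.65 m.

6.65 m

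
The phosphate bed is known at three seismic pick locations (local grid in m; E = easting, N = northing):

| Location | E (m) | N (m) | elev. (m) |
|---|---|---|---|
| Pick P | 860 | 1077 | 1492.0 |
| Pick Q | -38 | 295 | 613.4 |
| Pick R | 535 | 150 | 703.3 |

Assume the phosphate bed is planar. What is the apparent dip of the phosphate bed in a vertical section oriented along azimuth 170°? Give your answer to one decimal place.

Two edge vectors: Pick P→Pick Q = (-898, -782, -878.6), Pick P→Pick R = (-325, -927, -788.7).
Normal n = (Pick P→Pick Q) × (Pick P→Pick R) = (-197698.8, -422707.6, 578296).
So ∂z/∂E = −n_x/n_z = 0.34186 and ∂z/∂N = −n_y/n_z = 0.73095.
Unit vector along 170° is (sin 170°, cos 170°) = (0.1736, -0.9848).
Slope in that direction = a·(0.1736) + b·(-0.9848) = −0.66048.
Apparent dip = arctan|0.66048| = 33.4° (true dip is 38.9°, so apparent ≤ true as expected).

33.4°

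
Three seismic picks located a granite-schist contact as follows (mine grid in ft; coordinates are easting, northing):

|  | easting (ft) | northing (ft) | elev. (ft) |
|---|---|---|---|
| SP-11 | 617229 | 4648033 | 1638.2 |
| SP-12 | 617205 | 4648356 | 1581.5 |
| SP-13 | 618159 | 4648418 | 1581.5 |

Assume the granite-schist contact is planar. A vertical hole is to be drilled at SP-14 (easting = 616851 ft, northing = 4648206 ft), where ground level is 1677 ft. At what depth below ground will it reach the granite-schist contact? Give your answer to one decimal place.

73.3 ft

Two edge vectors: SP-11→SP-12 = (-24, 323, -56.7), SP-11→SP-13 = (930, 385, -56.7).
Normal n = (SP-11→SP-12) × (SP-11→SP-13) = (3515.4, -54091.8, -309630).
So ∂z/∂easting = −n_x/n_z = 0.011353551 and ∂z/∂northing = −n_y/n_z = −0.174698188.
Intercept c from SP-11: 1638.2 − 7007.74 + 812002.94 = 806633.40.
At (616851, 4648206): z_contact = 7003.45 − 812033.17 + 806633.40 = 1603.69 ft.
Depth below ground = 1677 − 1603.69 = 73.3 ft.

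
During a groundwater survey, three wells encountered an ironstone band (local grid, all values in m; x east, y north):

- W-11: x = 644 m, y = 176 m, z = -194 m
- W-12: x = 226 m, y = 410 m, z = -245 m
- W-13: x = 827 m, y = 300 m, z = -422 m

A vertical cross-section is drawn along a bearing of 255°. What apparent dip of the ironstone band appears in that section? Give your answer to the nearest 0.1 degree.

Two edge vectors: W-11→W-12 = (-418, 234, -51), W-11→W-13 = (183, 124, -228).
Normal n = (W-11→W-12) × (W-11→W-13) = (-47028, -104637, -94654).
So ∂z/∂x = −n_x/n_z = −0.49684 and ∂z/∂y = −n_y/n_z = −1.10547.
Unit vector along 255° is (sin 255°, cos 255°) = (-0.9659, -0.2588).
Slope in that direction = a·(-0.9659) + b·(-0.2588) = 0.76603.
Apparent dip = arctan|0.76603| = 37.5° (true dip is 50.5°, so apparent ≤ true as expected).

37.5°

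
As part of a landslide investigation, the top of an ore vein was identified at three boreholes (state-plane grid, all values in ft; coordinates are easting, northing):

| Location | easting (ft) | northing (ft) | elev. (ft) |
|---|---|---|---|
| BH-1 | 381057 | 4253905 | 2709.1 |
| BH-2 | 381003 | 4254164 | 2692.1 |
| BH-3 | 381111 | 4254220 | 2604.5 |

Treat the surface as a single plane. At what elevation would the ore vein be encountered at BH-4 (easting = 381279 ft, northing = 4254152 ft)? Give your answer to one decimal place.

Two edge vectors: BH-1→BH-2 = (-54, 259, -17), BH-1→BH-3 = (54, 315, -104.6).
Normal n = (BH-1→BH-2) × (BH-1→BH-3) = (-21736.4, -6566.4, -30996).
So ∂z/∂easting = −n_x/n_z = −0.701264679 and ∂z/∂northing = −n_y/n_z = −0.211846690.
Intercept c from BH-1: 2709.1 + 267221.81 + 901175.69 = 1171106.61.
At (381279, 4254152): z = −267377.5 − 901228.0 + 1171106.61 = 2501.1 ft.

2501.1 ft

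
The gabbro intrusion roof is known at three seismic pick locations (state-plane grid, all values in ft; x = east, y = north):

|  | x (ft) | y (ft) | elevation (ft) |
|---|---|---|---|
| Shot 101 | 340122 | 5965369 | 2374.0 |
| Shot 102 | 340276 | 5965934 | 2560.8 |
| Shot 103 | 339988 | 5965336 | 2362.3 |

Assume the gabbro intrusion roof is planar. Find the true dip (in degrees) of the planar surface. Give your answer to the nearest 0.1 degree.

Two edge vectors: Shot 101→Shot 102 = (154, 565, 186.8), Shot 101→Shot 103 = (-134, -33, -11.7).
Normal n = (Shot 101→Shot 102) × (Shot 101→Shot 103) = (-446.1, -23229.4, 70628).
So ∂z/∂x = −n_x/n_z = 0.00632 and ∂z/∂y = −n_y/n_z = 0.32890.
Gradient magnitude |∇z| = √(a² + b²) = √(0.00004 + 0.10817) = 0.32896.
True dip = arctan(0.32896) = 18.2°, dipping toward S (azimuth ≈ 181°).

18.2°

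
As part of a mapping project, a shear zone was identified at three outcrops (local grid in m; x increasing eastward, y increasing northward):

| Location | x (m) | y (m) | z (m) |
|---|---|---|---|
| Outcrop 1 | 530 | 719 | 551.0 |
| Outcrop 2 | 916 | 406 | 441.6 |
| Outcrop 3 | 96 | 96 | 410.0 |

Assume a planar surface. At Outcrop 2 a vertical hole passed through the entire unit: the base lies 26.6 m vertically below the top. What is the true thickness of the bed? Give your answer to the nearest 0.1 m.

25.6 m

Let the plane be z = a·x + b·y + c.
Outcrop 2−Outcrop 1: 386a − 313b = −109.4;  Outcrop 3−Outcrop 1: −434a − 623b = −141.
Solving gives a = −0.06384, b = 0.27080.
|∇z| = √(a²+b²) = 0.27822, so dip δ = arctan(0.27822) = 15.55°.
True thickness = vertical thickness × cos δ = 26.6 × cos 15.55° = 25.6 m.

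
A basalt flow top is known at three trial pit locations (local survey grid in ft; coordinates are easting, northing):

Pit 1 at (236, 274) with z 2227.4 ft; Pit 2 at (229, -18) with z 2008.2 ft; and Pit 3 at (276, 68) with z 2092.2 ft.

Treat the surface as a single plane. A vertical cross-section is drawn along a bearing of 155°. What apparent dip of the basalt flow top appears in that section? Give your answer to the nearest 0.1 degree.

26.0°

Let the plane be z = a·easting + b·northing + c.
Pit 2−Pit 1: −7a − 292b = −219.2;  Pit 3−Pit 1: 40a − 206b = −135.2.
Solving gives a = 0.43262, b = 0.74031.
Unit vector along 155° is (sin 155°, cos 155°) = (0.4226, -0.9063).
Slope in that direction = a·(0.4226) + b·(-0.9063) = −0.48812.
Apparent dip = arctan|0.48812| = 26.0° (true dip is 40.6°, so apparent ≤ true as expected).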